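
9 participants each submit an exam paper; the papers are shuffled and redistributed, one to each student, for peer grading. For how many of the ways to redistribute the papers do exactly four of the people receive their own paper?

5544

Choose which 4 of the 9 are fixed: C(9,4) = 126.
The other 5 form a derangement: !5 = 44.
Total: 126 × 44 = 5544.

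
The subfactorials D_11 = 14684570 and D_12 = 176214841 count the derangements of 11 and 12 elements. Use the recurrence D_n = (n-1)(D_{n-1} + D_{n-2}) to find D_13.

D_13 = (13-1)·(D_12 + D_11) = 12·(176214841 + 14684570) = 12·190899411 = 2290792932.

2290792932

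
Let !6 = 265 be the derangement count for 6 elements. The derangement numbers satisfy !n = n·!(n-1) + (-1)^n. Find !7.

1854

!7 = 7·265 - 1 = 1854.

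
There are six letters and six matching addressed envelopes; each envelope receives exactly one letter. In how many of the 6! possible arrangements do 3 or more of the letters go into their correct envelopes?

# with exactly i fixed is C(6,i)·!(6-i); sum over i=3..6:
  i=3: C(6,3)·!3 = 20·2 = 40
  i=4: C(6,4)·!2 = 15·1 = 15
  i=5: C(6,5)·!1 = 6·0 = 0
  i=6: C(6,6)·!0 = 1·1 = 1
Total = 56.

56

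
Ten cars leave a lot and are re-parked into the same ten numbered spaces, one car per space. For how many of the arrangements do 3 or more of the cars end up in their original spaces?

291394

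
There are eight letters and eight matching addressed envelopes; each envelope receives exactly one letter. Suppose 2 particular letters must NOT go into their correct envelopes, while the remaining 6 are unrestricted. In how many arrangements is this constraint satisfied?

Inclusion-exclusion on the 2 forbidden self-matches:
Σ_{j=0}^{2} (-1)^j C(2,j)(8-j)!
= C(2,0)·8! - C(2,1)·7! + C(2,2)·6!
= 40320 - 10080 + 720
= 30960

30960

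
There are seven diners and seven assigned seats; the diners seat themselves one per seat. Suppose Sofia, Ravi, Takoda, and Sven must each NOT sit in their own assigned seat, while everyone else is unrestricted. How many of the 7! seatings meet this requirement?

2790

Let A_j be the event that the j-th constrained one is fixed. By inclusion-exclusion over the 4 events:
Σ_{j=0}^{4} (-1)^j C(4,j)(7-j)!
= C(4,0)·7! - C(4,1)·6! + C(4,2)·5! - C(4,3)·4! + C(4,4)·3!
= 5040 - 2880 + 720 - 96 + 6
= 2790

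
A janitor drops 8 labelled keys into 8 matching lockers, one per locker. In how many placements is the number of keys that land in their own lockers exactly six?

28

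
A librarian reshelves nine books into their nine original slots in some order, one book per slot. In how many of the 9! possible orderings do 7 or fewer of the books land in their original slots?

362879

# with exactly i fixed is C(9,i)·!(9-i); sum over i=0..7:
  i=0: C(9,0)·!9 = 1·133496 = 133496
  i=1: C(9,1)·!8 = 9·14833 = 133497
  i=2: C(9,2)·!7 = 36·1854 = 66744
  i=3: C(9,3)·!6 = 84·265 = 22260
  i=4: C(9,4)·!5 = 126·44 = 5544
  i=5: C(9,5)·!4 = 126·9 = 1134
  i=6: C(9,6)·!3 = 84·2 = 168
  i=7: C(9,7)·!2 = 36·1 = 36
Total = 362879.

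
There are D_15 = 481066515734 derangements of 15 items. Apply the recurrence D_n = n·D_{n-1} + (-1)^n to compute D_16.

D_16 = 16·481066515734 + 1 = 7697064251745.

7697064251745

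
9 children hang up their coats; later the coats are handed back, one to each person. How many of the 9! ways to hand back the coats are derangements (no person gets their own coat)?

133496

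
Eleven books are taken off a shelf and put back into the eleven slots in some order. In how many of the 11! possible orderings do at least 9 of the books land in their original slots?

56

# with exactly i fixed is C(11,i)·!(11-i); sum over i=9..11:
  i=9: C(11,9)·!2 = 55·1 = 55
  i=10: C(11,10)·!1 = 11·0 = 0
  i=11: C(11,11)·!0 = 1·1 = 1
Total = 56.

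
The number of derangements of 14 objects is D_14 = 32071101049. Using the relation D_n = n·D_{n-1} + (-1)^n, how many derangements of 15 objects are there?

D_15 = 15·32071101049 - 1 = 481066515734.

481066515734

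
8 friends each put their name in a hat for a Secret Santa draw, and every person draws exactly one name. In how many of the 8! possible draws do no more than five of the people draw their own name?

# with exactly i fixed is C(8,i)·!(8-i); sum over i=0..5:
  i=0: C(8,0)·!8 = 1·14833 = 14833
  i=1: C(8,1)·!7 = 8·1854 = 14832
  i=2: C(8,2)·!6 = 28·265 = 7420
  i=3: C(8,3)·!5 = 56·44 = 2464
  i=4: C(8,4)·!4 = 70·9 = 630
  i=5: C(8,5)·!3 = 56·2 = 112
Total = 40291.

40291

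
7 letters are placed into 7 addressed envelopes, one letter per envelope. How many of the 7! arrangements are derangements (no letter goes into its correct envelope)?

1854

The number of derangements of 7 is !7 = Σ_{k=0}^{7} (-1)^k·7!/k!
= 7! - 7!/1! + 7!/2! - 7!/3! + 7!/4! - 7!/5! + 7!/6! - 7!/7!
= 5040 - 5040 + 2520 - 840 + 210 - 42 + 7 - 1
= 1854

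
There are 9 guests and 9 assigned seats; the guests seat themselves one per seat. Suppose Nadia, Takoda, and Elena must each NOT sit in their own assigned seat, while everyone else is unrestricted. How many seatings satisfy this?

Inclusion-exclusion on the 3 forbidden self-matches:
Σ_{j=0}^{3} (-1)^j C(3,j)(9-j)!
= C(3,0)·9! - C(3,1)·8! + C(3,2)·7! - C(3,3)·6!
= 362880 - 120960 + 15120 - 720
= 256320

256320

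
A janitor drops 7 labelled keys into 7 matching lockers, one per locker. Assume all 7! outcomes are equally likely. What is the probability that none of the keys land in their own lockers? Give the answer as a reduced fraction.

103/280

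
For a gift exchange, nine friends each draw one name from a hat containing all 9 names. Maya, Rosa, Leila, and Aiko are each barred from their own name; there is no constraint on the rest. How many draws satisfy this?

229080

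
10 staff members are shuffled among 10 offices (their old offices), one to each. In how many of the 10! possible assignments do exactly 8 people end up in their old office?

Pick the 8 fixed positions: C(10,8) = 45 ways.
The remaining 2 must be deranged: !2 = 1.
Total: 45 × 1 = 45.

45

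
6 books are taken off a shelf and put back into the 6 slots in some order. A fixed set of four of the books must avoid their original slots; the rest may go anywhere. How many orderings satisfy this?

Let A_j be the event that the j-th constrained one is fixed. By inclusion-exclusion over the 4 events:
Σ_{j=0}^{4} (-1)^j C(4,j)(6-j)!
= C(4,0)·6! - C(4,1)·5! + C(4,2)·4! - C(4,3)·3! + C(4,4)·2!
= 720 - 480 + 144 - 24 + 2
= 362

362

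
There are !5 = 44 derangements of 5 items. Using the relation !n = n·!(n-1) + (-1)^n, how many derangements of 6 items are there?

265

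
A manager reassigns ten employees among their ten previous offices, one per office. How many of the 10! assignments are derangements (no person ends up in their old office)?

1334961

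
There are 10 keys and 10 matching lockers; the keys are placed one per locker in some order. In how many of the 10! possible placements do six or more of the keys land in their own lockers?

2176

# with exactly i fixed is C(10,i)·!(10-i); sum over i=6..10:
  i=6: C(10,6)·!4 = 210·9 = 1890
  i=7: C(10,7)·!3 = 120·2 = 240
  i=8: C(10,8)·!2 = 45·1 = 45
  i=9: C(10,9)·!1 = 10·0 = 0
  i=10: C(10,10)·!0 = 1·1 = 1
Total = 2176.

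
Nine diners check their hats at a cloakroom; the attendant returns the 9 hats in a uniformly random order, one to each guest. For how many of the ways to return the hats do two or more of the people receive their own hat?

Sum C(9,i)·!(9-i) for i = 2..9:
  i=2: C(9,2)·!7 = 36·1854 = 66744
  i=3: C(9,3)·!6 = 84·265 = 22260
  i=4: C(9,4)·!5 = 126·44 = 5544
  i=5: C(9,5)·!4 = 126·9 = 1134
  i=6: C(9,6)·!3 = 84·2 = 168
  i=7: C(9,7)·!2 = 36·1 = 36
  i=8: C(9,8)·!1 = 9·0 = 0
  i=9: C(9,9)·!0 = 1·1 = 1
Total = 95887.

95887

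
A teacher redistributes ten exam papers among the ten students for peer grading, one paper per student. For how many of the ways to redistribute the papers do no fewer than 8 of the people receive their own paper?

46

# with exactly i fixed is C(10,i)·!(10-i); sum over i=8..10:
  i=8: C(10,8)·!2 = 45·1 = 45
  i=9: C(10,9)·!1 = 10·0 = 0
  i=10: C(10,10)·!0 = 1·1 = 1
Total = 46.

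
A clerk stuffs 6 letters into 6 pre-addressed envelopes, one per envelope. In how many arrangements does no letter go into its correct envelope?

The number of derangements of 6 is !6 = Σ_{k=0}^{6} (-1)^k·6!/k!
= 6! - 6!/1! + 6!/2! - 6!/3! + 6!/4! - 6!/5! + 6!/6!
= 720 - 720 + 360 - 120 + 30 - 6 + 1
= 265

265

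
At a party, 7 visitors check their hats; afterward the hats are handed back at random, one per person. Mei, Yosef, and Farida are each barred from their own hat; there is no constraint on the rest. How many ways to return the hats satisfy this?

Inclusion-exclusion on the 3 forbidden self-matches:
Σ_{j=0}^{3} (-1)^j C(3,j)(7-j)!
= C(3,0)·7! - C(3,1)·6! + C(3,2)·5! - C(3,3)·4!
= 5040 - 2160 + 360 - 24
= 3216

3216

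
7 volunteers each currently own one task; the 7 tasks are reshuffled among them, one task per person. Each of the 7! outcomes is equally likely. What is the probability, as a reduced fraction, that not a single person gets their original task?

103/280

Favorable outcomes: !7 = 1854.
Total outcomes: 7! = 5040.
Probability = 1854/5040 = 103/280.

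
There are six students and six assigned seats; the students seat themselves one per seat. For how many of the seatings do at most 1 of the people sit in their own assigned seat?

529

# with exactly i fixed is C(6,i)·!(6-i); sum over i=0..1:
  i=0: C(6,0)·!6 = 1·265 = 265
  i=1: C(6,1)·!5 = 6·44 = 264
Total = 529.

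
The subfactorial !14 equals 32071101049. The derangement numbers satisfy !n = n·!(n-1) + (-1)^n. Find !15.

481066515734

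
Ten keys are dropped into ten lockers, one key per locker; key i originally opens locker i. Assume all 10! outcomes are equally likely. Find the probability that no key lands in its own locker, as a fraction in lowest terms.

16481/44800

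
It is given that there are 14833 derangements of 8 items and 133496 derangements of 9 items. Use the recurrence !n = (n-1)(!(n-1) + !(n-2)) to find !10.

1334961

!10 = (10-1)·(!9 + !8) = 9·(133496 + 14833) = 9·148329 = 1334961.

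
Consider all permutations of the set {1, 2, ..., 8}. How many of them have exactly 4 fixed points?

630

Choose which 4 of the 8 are fixed: C(8,4) = 70.
The remaining 4 must be deranged: !4 = 9.
Total: 70 × 9 = 630.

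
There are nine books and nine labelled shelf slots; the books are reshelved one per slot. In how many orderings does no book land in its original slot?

133496

Use !n = (n-1)(!(n-1) + !(n-2)).
!9 = 8·(14833 + 1854) = 8·16687 = 133496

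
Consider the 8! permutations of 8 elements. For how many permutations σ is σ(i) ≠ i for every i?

14833

!8 = 8! · Σ_{k=0}^{8} (-1)^k/k!
= 8! - 8!/1! + 8!/2! - 8!/3! + 8!/4! - 8!/5! + 8!/6! - 8!/7! + 8!/8!
= 40320 - 40320 + 20160 - 6720 + 1680 - 336 + 56 - 8 + 1
= 14833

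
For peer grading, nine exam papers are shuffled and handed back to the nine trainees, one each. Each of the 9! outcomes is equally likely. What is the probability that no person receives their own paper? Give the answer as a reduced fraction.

16687/45360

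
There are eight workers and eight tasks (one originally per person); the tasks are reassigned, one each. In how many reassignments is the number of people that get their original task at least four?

771

# with exactly i fixed is C(8,i)·!(8-i); sum over i=4..8:
  i=4: C(8,4)·!4 = 70·9 = 630
  i=5: C(8,5)·!3 = 56·2 = 112
  i=6: C(8,6)·!2 = 28·1 = 28
  i=7: C(8,7)·!1 = 8·0 = 0
  i=8: C(8,8)·!0 = 1·1 = 1
Total = 771.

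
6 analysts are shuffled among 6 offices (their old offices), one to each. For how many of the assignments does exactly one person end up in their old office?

264

Choose which one of the 6 is fixed: C(6,1) = 6.
The remaining 5 must be deranged: !5 = 44.
Total: 6 × 44 = 264.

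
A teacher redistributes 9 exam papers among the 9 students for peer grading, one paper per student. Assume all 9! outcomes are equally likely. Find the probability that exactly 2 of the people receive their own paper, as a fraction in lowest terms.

Favorable outcomes: C(9,2)·!7 = 36·1854 = 66744.
Total outcomes: 9! = 362880.
Probability = 66744/362880 = 103/560.

103/560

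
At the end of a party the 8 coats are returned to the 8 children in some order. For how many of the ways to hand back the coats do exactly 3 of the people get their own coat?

Choose which 3 of the 8 are fixed: C(8,3) = 56.
The remaining 5 must be deranged: !5 = 44.
Total: 56 × 44 = 2464.

2464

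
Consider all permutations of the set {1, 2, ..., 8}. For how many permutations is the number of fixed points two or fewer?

Sum C(8,i)·!(8-i) for i = 0..2:
  i=0: C(8,0)·!8 = 1·14833 = 14833
  i=1: C(8,1)·!7 = 8·1854 = 14832
  i=2: C(8,2)·!6 = 28·265 = 7420
Total = 37085.

37085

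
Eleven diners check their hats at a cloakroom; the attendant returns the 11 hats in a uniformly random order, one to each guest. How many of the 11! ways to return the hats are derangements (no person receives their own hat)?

!11 is the nearest integer to 11!/e.
11! = 39916800, and 39916800/e ≈ 14684570.08, so !11 = 14684570.

14684570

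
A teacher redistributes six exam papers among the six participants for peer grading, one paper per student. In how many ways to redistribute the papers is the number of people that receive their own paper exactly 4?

Pick the 4 fixed positions: C(6,4) = 15 ways.
The remaining 2 must be deranged: !2 = 1.
Total: 15 × 1 = 15.

15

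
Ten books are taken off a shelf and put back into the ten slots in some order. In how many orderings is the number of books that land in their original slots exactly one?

Choose which one of the 10 is fixed: C(10,1) = 10.
The remaining 9 must be deranged: !9 = 133496.
Total: 10 × 133496 = 1334960.

1334960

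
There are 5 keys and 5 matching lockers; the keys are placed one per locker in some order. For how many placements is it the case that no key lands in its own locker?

Recurrence: !5 = 5·!4 + (-1)^5.
!5 = 5·9 - 1 = 44

44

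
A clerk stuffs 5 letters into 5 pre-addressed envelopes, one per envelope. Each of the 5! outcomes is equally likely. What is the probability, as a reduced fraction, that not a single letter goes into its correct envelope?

11/30

Favorable outcomes: !5 = 44.
Total outcomes: 5! = 120.
Probability = 44/120 = 11/30.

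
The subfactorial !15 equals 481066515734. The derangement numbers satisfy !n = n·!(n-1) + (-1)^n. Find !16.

!16 = 16·481066515734 + 1 = 7697064251745.

7697064251745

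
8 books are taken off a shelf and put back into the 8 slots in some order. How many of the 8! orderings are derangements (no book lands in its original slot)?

The subfactorial !8 = [8!/e] (nearest integer).
8! = 40320, and 40320/e ≈ 14832.90, so !8 = 14833.

14833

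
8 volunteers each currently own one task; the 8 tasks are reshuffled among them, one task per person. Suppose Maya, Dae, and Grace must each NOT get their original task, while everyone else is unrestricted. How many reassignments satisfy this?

27240

Let A_j be the event that the j-th constrained one is fixed. By inclusion-exclusion over the 3 events:
Σ_{j=0}^{3} (-1)^j C(3,j)(8-j)!
= C(3,0)·8! - C(3,1)·7! + C(3,2)·6! - C(3,3)·5!
= 40320 - 15120 + 2160 - 120
= 27240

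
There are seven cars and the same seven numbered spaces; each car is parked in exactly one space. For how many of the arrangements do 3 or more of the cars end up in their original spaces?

# with exactly i fixed is C(7,i)·!(7-i); sum over i=3..7:
  i=3: C(7,3)·!4 = 35·9 = 315
  i=4: C(7,4)·!3 = 35·2 = 70
  i=5: C(7,5)·!2 = 21·1 = 21
  i=6: C(7,6)·!1 = 7·0 = 0
  i=7: C(7,7)·!0 = 1·1 = 1
Total = 407.

407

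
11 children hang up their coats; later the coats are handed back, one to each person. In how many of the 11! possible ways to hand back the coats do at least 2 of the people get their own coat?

Sum C(11,i)·!(11-i) for i = 2..11:
  i=2: C(11,2)·!9 = 55·133496 = 7342280
  i=3: C(11,3)·!8 = 165·14833 = 2447445
  i=4: C(11,4)·!7 = 330·1854 = 611820
  i=5: C(11,5)·!6 = 462·265 = 122430
  i=6: C(11,6)·!5 = 462·44 = 20328
  i=7: C(11,7)·!4 = 330·9 = 2970
  i=8: C(11,8)·!3 = 165·2 = 330
  i=9: C(11,9)·!2 = 55·1 = 55
  i=10: C(11,10)·!1 = 11·0 = 0
  i=11: C(11,11)·!0 = 1·1 = 1
Total = 10547659.

10547659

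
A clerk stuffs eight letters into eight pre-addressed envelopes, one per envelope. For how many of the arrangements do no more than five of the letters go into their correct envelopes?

40291

# with exactly i fixed is C(8,i)·!(8-i); sum over i=0..5:
  i=0: C(8,0)·!8 = 1·14833 = 14833
  i=1: C(8,1)·!7 = 8·1854 = 14832
  i=2: C(8,2)·!6 = 28·265 = 7420
  i=3: C(8,3)·!5 = 56·44 = 2464
  i=4: C(8,4)·!4 = 70·9 = 630
  i=5: C(8,5)·!3 = 56·2 = 112
Total = 40291.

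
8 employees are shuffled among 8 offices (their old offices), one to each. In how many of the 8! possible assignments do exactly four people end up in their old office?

630

Pick the 4 fixed positions: C(8,4) = 70 ways.
The other 4 form a derangement: !4 = 9.
Total: 70 × 9 = 630.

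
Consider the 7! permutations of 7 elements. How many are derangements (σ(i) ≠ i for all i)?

1854

!7 = 7! · Σ_{k=0}^{7} (-1)^k/k!
= 7! - 7!/1! + 7!/2! - 7!/3! + 7!/4! - 7!/5! + 7!/6! - 7!/7!
= 5040 - 5040 + 2520 - 840 + 210 - 42 + 7 - 1
= 1854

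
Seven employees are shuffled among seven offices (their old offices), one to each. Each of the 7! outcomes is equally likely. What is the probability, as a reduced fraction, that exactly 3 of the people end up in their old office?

1/16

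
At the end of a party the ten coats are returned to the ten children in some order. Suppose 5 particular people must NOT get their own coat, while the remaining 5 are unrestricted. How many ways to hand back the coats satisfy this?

2170680

Inclusion-exclusion on the 5 forbidden self-matches:
Σ_{j=0}^{5} (-1)^j C(5,j)(10-j)!
= C(5,0)·10! - C(5,1)·9! + C(5,2)·8! - C(5,3)·7! + C(5,4)·6! - C(5,5)·5!
= 3628800 - 1814400 + 403200 - 50400 + 3600 - 120
= 2170680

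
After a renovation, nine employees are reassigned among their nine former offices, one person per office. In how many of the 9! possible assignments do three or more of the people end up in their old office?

29143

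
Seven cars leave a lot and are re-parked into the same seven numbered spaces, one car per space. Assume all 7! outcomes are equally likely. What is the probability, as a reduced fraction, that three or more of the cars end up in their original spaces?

407/5040

Favorable outcomes: Σ_{i≥3} C(7,i)·!(7-i) = 35·9 + 35·2 + 21·1 + 7·0 + 1·1 = 407.
Total outcomes: 7! = 5040.
Probability = 407/5040 = 407/5040.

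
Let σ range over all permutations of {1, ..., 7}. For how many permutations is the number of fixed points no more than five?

5039

# with exactly i fixed is C(7,i)·!(7-i); sum over i=0..5:
  i=0: C(7,0)·!7 = 1·1854 = 1854
  i=1: C(7,1)·!6 = 7·265 = 1855
  i=2: C(7,2)·!5 = 21·44 = 924
  i=3: C(7,3)·!4 = 35·9 = 315
  i=4: C(7,4)·!3 = 35·2 = 70
  i=5: C(7,5)·!2 = 21·1 = 21
Total = 5039.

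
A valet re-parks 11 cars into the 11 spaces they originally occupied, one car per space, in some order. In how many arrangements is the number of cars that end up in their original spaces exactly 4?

611820

Choose which 4 of the 11 are fixed: C(11,4) = 330.
The other 7 form a derangement: !7 = 1854.
Total: 330 × 1854 = 611820.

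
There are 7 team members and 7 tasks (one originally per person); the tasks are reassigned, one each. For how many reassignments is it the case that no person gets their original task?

Use !n = n·!(n-1) + (-1)^n.
!7 = 7·265 - 1 = 1854

1854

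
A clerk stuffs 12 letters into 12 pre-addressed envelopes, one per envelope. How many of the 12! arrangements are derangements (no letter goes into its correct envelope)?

176214841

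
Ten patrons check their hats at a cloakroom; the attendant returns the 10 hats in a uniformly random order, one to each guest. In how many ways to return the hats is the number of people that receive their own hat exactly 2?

Pick the 2 fixed positions: C(10,2) = 45 ways.
The remaining 8 must be deranged: !8 = 14833.
Total: 45 × 14833 = 667485.

667485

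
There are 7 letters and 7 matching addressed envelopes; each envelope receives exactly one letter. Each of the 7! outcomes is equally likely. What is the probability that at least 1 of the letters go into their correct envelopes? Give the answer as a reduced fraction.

Favorable outcomes: Σ_{i≥1} C(7,i)·!(7-i) = 7·265 + 21·44 + 35·9 + 35·2 + 21·1 + 7·0 + 1·1 = 3186.
Total outcomes: 7! = 5040.
Probability = 3186/5040 = 177/280.

177/280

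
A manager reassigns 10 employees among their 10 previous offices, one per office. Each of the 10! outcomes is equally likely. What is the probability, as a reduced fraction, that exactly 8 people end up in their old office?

1/80640

Favorable outcomes: C(10,8)·!2 = 45·1 = 45.
Total outcomes: 10! = 3628800.
Probability = 45/3628800 = 1/80640.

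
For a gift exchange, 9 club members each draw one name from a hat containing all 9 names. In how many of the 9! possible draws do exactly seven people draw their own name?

Pick the 7 fixed positions: C(9,7) = 36 ways.
The other 2 form a derangement: !2 = 1.
Total: 36 × 1 = 36.

36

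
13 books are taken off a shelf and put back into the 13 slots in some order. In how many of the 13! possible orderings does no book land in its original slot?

2290792932

Use !n = n·!(n-1) + (-1)^n.
!13 = 13·176214841 - 1 = 2290792932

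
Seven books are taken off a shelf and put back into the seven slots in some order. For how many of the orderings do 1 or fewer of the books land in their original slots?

3709

# with exactly i fixed is C(7,i)·!(7-i); sum over i=0..1:
  i=0: C(7,0)·!7 = 1·1854 = 1854
  i=1: C(7,1)·!6 = 7·265 = 1855
Total = 3709.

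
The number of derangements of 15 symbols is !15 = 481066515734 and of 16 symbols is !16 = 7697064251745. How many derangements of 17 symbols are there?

130850092279664

!17 = (17-1)·(!16 + !15) = 16·(7697064251745 + 481066515734) = 16·8178130767479 = 130850092279664.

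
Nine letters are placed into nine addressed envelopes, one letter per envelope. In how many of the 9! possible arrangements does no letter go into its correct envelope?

!9 is the nearest integer to 9!/e.
9! = 362880, and 362880/e ≈ 133496.09, so !9 = 133496.

133496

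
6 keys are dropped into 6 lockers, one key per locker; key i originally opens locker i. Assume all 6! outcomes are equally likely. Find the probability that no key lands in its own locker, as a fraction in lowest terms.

Favorable outcomes: !6 = 265.
Total outcomes: 6! = 720.
Probability = 265/720 = 53/144.

53/144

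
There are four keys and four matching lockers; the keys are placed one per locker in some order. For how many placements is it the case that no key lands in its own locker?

Recurrence: !4 = 4·!3 + (-1)^4.
!4 = 4·2 + 1 = 9

9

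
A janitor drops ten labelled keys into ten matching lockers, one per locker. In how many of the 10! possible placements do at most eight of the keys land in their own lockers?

3628799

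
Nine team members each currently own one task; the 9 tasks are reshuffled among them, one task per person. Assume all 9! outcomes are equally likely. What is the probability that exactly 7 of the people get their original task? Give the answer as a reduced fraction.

Favorable outcomes: C(9,7)·!2 = 36·1 = 36.
Total outcomes: 9! = 362880.
Probability = 36/362880 = 1/10080.

1/10080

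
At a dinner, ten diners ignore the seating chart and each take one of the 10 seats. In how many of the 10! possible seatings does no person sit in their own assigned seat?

Recurrence: !10 = 10·!9 + (-1)^10.
!10 = 10·133496 + 1 = 1334961

1334961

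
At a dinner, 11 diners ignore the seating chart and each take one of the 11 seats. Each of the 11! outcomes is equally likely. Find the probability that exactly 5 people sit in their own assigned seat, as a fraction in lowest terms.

Favorable outcomes: C(11,5)·!6 = 462·265 = 122430.
Total outcomes: 11! = 39916800.
Probability = 122430/39916800 = 53/17280.

53/17280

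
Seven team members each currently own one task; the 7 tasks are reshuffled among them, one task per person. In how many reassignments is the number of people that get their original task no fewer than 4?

92

# with exactly i fixed is C(7,i)·!(7-i); sum over i=4..7:
  i=4: C(7,4)·!3 = 35·2 = 70
  i=5: C(7,5)·!2 = 21·1 = 21
  i=6: C(7,6)·!1 = 7·0 = 0
  i=7: C(7,7)·!0 = 1·1 = 1
Total = 92.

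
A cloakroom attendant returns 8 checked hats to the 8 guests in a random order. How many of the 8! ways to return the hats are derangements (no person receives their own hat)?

By inclusion-exclusion, !8 = Σ (-1)^k · 8!/k! for k=0..8
= 8! - 8!/1! + 8!/2! - 8!/3! + 8!/4! - 8!/5! + 8!/6! - 8!/7! + 8!/8!
= 40320 - 40320 + 20160 - 6720 + 1680 - 336 + 56 - 8 + 1
= 14833

14833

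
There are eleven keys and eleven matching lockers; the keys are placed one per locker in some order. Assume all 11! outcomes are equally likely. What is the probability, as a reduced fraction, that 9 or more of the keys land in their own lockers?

1/712800

Favorable outcomes: Σ_{i≥9} C(11,i)·!(11-i) = 55·1 + 11·0 + 1·1 = 56.
Total outcomes: 11! = 39916800.
Probability = 56/39916800 = 1/712800.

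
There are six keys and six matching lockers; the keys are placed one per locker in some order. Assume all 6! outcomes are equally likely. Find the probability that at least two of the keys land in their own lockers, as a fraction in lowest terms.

Favorable outcomes: Σ_{i≥2} C(6,i)·!(6-i) = 15·9 + 20·2 + 15·1 + 6·0 + 1·1 = 191.
Total outcomes: 6! = 720.
Probability = 191/720 = 191/720.

191/720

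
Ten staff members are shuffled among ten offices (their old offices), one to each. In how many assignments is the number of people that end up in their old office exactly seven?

Pick the 7 fixed positions: C(10,7) = 120 ways.
The other 3 form a derangement: !3 = 2.
Total: 120 × 2 = 240.

240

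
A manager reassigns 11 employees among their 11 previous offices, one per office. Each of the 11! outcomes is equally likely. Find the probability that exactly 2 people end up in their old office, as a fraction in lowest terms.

16687/90720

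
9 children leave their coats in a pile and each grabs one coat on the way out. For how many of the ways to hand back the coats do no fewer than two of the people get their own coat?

95887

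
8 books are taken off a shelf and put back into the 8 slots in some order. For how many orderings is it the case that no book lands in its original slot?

14833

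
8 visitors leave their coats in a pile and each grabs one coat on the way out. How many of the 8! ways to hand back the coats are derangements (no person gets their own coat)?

Use !n = n·!(n-1) + (-1)^n.
!8 = 8·1854 + 1 = 14833

14833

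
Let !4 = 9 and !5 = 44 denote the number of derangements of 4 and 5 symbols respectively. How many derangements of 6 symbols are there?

265

!6 = (6-1)·(!5 + !4) = 5·(44 + 9) = 5·53 = 265.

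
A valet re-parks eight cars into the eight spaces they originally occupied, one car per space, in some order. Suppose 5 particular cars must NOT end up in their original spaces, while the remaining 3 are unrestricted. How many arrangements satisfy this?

Inclusion-exclusion on the 5 forbidden self-matches:
Σ_{j=0}^{5} (-1)^j C(5,j)(8-j)!
= C(5,0)·8! - C(5,1)·7! + C(5,2)·6! - C(5,3)·5! + C(5,4)·4! - C(5,5)·3!
= 40320 - 25200 + 7200 - 1200 + 120 - 6
= 21234

21234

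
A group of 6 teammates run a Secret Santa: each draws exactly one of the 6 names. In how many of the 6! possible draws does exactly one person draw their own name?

264

Pick the single fixed position: C(6,1) = 6 ways.
The remaining 5 must be deranged: !5 = 44.
Total: 6 × 44 = 264.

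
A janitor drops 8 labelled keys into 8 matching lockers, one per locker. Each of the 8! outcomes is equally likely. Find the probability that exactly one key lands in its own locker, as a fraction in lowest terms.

103/280

Favorable outcomes: C(8,1)·!7 = 8·1854 = 14832.
Total outcomes: 8! = 40320.
Probability = 14832/40320 = 103/280.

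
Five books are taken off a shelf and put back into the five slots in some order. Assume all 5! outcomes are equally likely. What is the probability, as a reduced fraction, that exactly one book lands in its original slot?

3/8

Favorable outcomes: C(5,1)·!4 = 5·9 = 45.
Total outcomes: 5! = 120.
Probability = 45/120 = 3/8.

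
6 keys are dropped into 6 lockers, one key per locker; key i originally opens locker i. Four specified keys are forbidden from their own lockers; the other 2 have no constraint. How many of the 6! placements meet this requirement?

Inclusion-exclusion on the 4 forbidden self-matches:
Σ_{j=0}^{4} (-1)^j C(4,j)(6-j)!
= C(4,0)·6! - C(4,1)·5! + C(4,2)·4! - C(4,3)·3! + C(4,4)·2!
= 720 - 480 + 144 - 24 + 2
= 362

362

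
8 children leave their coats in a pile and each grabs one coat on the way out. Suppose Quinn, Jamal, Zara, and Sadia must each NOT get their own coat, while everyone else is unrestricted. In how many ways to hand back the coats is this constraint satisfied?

24024

Let A_j be the event that the j-th constrained one is fixed. By inclusion-exclusion over the 4 events:
Σ_{j=0}^{4} (-1)^j C(4,j)(8-j)!
= C(4,0)·8! - C(4,1)·7! + C(4,2)·6! - C(4,3)·5! + C(4,4)·4!
= 40320 - 20160 + 4320 - 480 + 24
= 24024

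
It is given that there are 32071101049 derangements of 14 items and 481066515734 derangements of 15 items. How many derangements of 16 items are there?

!16 = (16-1)·(!15 + !14) = 15·(481066515734 + 32071101049) = 15·513137616783 = 7697064251745.

7697064251745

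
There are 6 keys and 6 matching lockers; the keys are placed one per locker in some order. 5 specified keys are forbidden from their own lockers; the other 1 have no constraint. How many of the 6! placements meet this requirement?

Inclusion-exclusion on the 5 forbidden self-matches:
Σ_{j=0}^{5} (-1)^j C(5,j)(6-j)!
= C(5,0)·6! - C(5,1)·5! + C(5,2)·4! - C(5,3)·3! + C(5,4)·2! - C(5,5)·1!
= 720 - 600 + 240 - 60 + 10 - 1
= 309

309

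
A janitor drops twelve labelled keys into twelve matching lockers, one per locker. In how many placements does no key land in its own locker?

176214841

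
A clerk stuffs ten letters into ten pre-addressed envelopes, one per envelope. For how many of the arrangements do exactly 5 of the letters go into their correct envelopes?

11088

Pick the 5 fixed positions: C(10,5) = 252 ways.
The other 5 form a derangement: !5 = 44.
Total: 252 × 44 = 11088.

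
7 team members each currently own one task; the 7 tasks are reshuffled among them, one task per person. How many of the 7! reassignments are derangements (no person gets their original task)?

Recurrence: !7 = 6·(!6 + !5).
!7 = 6·(265 + 44) = 6·309 = 1854

1854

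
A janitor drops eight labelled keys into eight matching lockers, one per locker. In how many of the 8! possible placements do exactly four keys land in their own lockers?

630

Choose which 4 of the 8 are fixed: C(8,4) = 70.
The other 4 form a derangement: !4 = 9.
Total: 70 × 9 = 630.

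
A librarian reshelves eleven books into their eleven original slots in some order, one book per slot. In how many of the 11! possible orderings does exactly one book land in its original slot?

Pick the single fixed position: C(11,1) = 11 ways.
The remaining 10 must be deranged: !10 = 1334961.
Total: 11 × 1334961 = 14684571.

14684571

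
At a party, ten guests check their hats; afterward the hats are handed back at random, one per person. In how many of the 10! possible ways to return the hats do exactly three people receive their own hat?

222480

Choose which 3 of the 10 are fixed: C(10,3) = 120.
The other 7 form a derangement: !7 = 1854.
Total: 120 × 1854 = 222480.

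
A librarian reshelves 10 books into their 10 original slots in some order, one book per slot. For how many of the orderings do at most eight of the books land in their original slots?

# with exactly i fixed is C(10,i)·!(10-i); sum over i=0..8:
  i=0: C(10,0)·!10 = 1·1334961 = 1334961
  i=1: C(10,1)·!9 = 10·133496 = 1334960
  i=2: C(10,2)·!8 = 45·14833 = 667485
  i=3: C(10,3)·!7 = 120·1854 = 222480
  i=4: C(10,4)·!6 = 210·265 = 55650
  i=5: C(10,5)·!5 = 252·44 = 11088
  i=6: C(10,6)·!4 = 210·9 = 1890
  i=7: C(10,7)·!3 = 120·2 = 240
  i=8: C(10,8)·!2 = 45·1 = 45
Total = 3628799.

3628799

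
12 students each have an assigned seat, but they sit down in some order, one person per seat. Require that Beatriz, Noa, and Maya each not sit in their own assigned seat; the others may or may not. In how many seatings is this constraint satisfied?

Inclusion-exclusion on the 3 forbidden self-matches:
Σ_{j=0}^{3} (-1)^j C(3,j)(12-j)!
= C(3,0)·12! - C(3,1)·11! + C(3,2)·10! - C(3,3)·9!
= 479001600 - 119750400 + 10886400 - 362880
= 369774720

369774720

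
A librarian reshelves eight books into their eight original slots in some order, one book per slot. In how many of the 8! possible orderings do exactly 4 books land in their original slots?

630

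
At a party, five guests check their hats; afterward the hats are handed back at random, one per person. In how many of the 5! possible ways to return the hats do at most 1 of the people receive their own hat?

89

# with exactly i fixed is C(5,i)·!(5-i); sum over i=0..1:
  i=0: C(5,0)·!5 = 1·44 = 44
  i=1: C(5,1)·!4 = 5·9 = 45
Total = 89.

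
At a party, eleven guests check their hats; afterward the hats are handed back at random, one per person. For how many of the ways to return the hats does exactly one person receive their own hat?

14684571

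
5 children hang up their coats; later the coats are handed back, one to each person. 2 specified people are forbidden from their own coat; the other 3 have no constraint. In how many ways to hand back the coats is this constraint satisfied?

Let A_j be the event that the j-th constrained one is fixed. By inclusion-exclusion over the 2 events:
Σ_{j=0}^{2} (-1)^j C(2,j)(5-j)!
= C(2,0)·5! - C(2,1)·4! + C(2,2)·3!
= 120 - 48 + 6
= 78

78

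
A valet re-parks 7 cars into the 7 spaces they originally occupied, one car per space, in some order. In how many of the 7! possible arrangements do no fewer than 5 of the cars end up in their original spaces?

22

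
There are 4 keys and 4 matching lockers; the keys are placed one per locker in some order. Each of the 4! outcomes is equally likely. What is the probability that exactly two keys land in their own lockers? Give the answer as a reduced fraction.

1/4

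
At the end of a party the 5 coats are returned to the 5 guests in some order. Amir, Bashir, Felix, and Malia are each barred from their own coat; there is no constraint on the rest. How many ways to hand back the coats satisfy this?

53

Inclusion-exclusion on the 4 forbidden self-matches:
Σ_{j=0}^{4} (-1)^j C(4,j)(5-j)!
= C(4,0)·5! - C(4,1)·4! + C(4,2)·3! - C(4,3)·2! + C(4,4)·1!
= 120 - 96 + 36 - 8 + 1
= 53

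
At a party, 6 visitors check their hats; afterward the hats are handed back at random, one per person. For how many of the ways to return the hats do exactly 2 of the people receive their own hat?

135

Choose which 2 of the 6 are fixed: C(6,2) = 15.
The remaining 4 must be deranged: !4 = 9.
Total: 15 × 9 = 135.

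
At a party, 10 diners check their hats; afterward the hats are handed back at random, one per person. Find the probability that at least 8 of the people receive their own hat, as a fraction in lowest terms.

23/1814400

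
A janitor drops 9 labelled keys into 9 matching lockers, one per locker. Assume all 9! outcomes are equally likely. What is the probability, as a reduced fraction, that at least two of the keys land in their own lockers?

95887/362880

Favorable outcomes: Σ_{i≥2} C(9,i)·!(9-i) = 36·1854 + 84·265 + 126·44 + 126·9 + 84·2 + 36·1 + 9·0 + 1·1 = 95887.
Total outcomes: 9! = 362880.
Probability = 95887/362880 = 95887/362880.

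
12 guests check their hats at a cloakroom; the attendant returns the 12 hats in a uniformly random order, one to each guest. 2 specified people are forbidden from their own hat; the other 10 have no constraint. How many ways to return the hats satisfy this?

Inclusion-exclusion on the 2 forbidden self-matches:
Σ_{j=0}^{2} (-1)^j C(2,j)(12-j)!
= C(2,0)·12! - C(2,1)·11! + C(2,2)·10!
= 479001600 - 79833600 + 3628800
= 402796800

402796800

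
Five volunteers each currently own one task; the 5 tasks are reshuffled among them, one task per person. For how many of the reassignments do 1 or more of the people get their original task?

76

# with exactly i fixed is C(5,i)·!(5-i); sum over i=1..5:
  i=1: C(5,1)·!4 = 5·9 = 45
  i=2: C(5,2)·!3 = 10·2 = 20
  i=3: C(5,3)·!2 = 10·1 = 10
  i=4: C(5,4)·!1 = 5·0 = 0
  i=5: C(5,5)·!0 = 1·1 = 1
Total = 76.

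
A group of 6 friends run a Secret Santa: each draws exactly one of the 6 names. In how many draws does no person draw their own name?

265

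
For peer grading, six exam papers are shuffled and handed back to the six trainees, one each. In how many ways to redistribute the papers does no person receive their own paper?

265

!6 is the nearest integer to 6!/e.
6! = 720, and 720/e ≈ 264.87, so !6 = 265.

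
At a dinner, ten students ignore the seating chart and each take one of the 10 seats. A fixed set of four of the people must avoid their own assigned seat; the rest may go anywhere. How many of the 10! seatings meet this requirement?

2399760

Inclusion-exclusion on the 4 forbidden self-matches:
Σ_{j=0}^{4} (-1)^j C(4,j)(10-j)!
= C(4,0)·10! - C(4,1)·9! + C(4,2)·8! - C(4,3)·7! + C(4,4)·6!
= 3628800 - 1451520 + 241920 - 20160 + 720
= 2399760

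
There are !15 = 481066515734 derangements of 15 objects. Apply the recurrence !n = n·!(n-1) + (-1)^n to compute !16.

7697064251745

!16 = 16·481066515734 + 1 = 7697064251745.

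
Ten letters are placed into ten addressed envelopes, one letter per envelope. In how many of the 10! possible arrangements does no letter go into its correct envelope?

1334961

The number of derangements of 10 is !10 = Σ_{k=0}^{10} (-1)^k·10!/k!
= 10! - 10!/1! + 10!/2! - 10!/3! + 10!/4! - 10!/5! + 10!/6! - 10!/7! + 10!/8! - 10!/9! + 10!/10!
= 3628800 - 3628800 + 1814400 - 604800 + 151200 - 30240 + 5040 - 720 + 90 - 10 + 1
= 1334961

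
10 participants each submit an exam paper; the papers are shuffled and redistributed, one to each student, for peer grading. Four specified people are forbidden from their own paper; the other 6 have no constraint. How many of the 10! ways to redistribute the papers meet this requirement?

2399760

Inclusion-exclusion on the 4 forbidden self-matches:
Σ_{j=0}^{4} (-1)^j C(4,j)(10-j)!
= C(4,0)·10! - C(4,1)·9! + C(4,2)·8! - C(4,3)·7! + C(4,4)·6!
= 3628800 - 1451520 + 241920 - 20160 + 720
= 2399760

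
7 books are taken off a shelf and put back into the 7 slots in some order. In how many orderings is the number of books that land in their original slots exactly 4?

70

Pick the 4 fixed positions: C(7,4) = 35 ways.
The other 3 form a derangement: !3 = 2.
Total: 35 × 2 = 70.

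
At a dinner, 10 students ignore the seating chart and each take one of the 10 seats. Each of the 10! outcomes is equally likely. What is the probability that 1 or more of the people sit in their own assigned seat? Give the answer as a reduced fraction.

Favorable outcomes: Σ_{i≥1} C(10,i)·!(10-i) = 10·133496 + 45·14833 + 120·1854 + 210·265 + 252·44 + 210·9 + 120·2 + 45·1 + 10·0 + 1·1 = 2293839.
Total outcomes: 10! = 3628800.
Probability = 2293839/3628800 = 28319/44800.

28319/44800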